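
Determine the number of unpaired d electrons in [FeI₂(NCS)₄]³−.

Each iodide is −1; each isothiocyanate is −1; balancing the −3 overall charge requires Fe(III).
Fe sits in group 8, so the d-electron count is 8 − 3 = 5.
The spin state decides the count: Iodide and isothiocyanate are weak-field ligands for a first-row metal, so the complex is high-spin.
An octahedral high-spin d⁵ ion is t₂g³e_g², giving 5 unpaired electrons.

5 unpaired electrons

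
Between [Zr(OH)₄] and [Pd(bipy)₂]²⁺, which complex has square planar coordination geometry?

[Pd(bipy)₂]²⁺

For [Zr(OH)₄]: Ligand charges: each hydroxide is −1. With an overall charge of 0 the zirconium centre must be in the +4 oxidation state. Zirconium is a group-4 element; Zr(IV) is therefore d⁰. A d⁰ ion has no crystal-field stabilisation preference between square planar and tetrahedral, so four ligands adopt the sterically favoured tetrahedral geometry. → tetrahedral.
For [Pd(bipy)₂]²⁺: 2,2′-bipyridine is neutral; balancing the +2 overall charge requires Pd(II). Pd sits in group 10, so the d-electron count is 10 − 2 = 8. A 4d d⁸ ion has a large crystal-field splitting; square planar leaves the high-energy d_{x²−y²} orbital empty and maximises CFSE. → square planar.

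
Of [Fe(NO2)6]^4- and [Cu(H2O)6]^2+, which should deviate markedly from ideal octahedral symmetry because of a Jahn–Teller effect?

[Cu(H2O)6]^2+

[Fe(NO2)6]^4-: Ligand charges: each nitro (N-bound nitrite) is −1. With an overall charge of −4 the iron centre must be in the +2 oxidation state. Group 8 minus oxidation state 2 gives a d⁶ configuration. Nitro (N-bound nitrite) is a strong-field ligand (high in the spectrochemical series) for a first-row metal, so the complex is low-spin. The d⁶ configuration leaves the e_g set evenly filled (or empty) — no strong Jahn–Teller driving force.
[Cu(H2O)6]^2+: Summing ligand charges against the +2 overall charge gives an oxidation state of +2 for copper. Group 11 minus oxidation state 2 gives a d⁹ configuration. The t₂g⁶e_g³ configuration has an unevenly filled e_g set; the Jahn–Teller theorem predicts a tetragonal distortion (typically axial elongation) to lift the degeneracy.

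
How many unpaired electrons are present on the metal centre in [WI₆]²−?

Ligand charges: each iodide is −1. With an overall charge of −2 the tungsten centre must be in the +4 oxidation state.
Group 6 minus oxidation state 4 gives a d² configuration.
In an octahedral field the d² configuration is t₂g²e_g⁰ (only one arrangement possible), giving 2 unpaired electrons.

2 unpaired electrons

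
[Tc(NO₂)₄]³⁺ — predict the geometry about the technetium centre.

Summing ligand charges against the +3 overall charge gives an oxidation state of +7 for technetium.
Group 7 minus oxidation state 7 gives a d⁰ configuration.
Coordination number: 4.
A d⁰ ion has no crystal-field stabilisation preference between square planar and tetrahedral, so four ligands adopt the sterically favoured tetrahedral geometry.

tetrahedral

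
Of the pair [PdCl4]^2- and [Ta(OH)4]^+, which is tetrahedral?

[Ta(OH)4]^+

For [PdCl4]^2-: Summing ligand charges against the −2 overall charge gives an oxidation state of +2 for palladium. Pd sits in group 10, so the d-electron count is 10 − 2 = 8. A 4d d⁸ ion has a large crystal-field splitting; square planar leaves the high-energy d_{x²−y²} orbital empty and maximises CFSE. → square planar.
For [Ta(OH)4]^+: Summing ligand charges against the +1 overall charge gives an oxidation state of +5 for tantalum. Ta sits in group 5, so the d-electron count is 5 − 5 = 0. A d⁰ ion has no crystal-field stabilisation preference between square planar and tetrahedral, so four ligands adopt the sterically favoured tetrahedral geometry. → tetrahedral.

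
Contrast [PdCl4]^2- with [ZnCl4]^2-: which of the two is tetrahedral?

For [PdCl4]^2-: Each chloride is −1; balancing the −2 overall charge requires Pd(II). Palladium is a group-10 element; Pd(II) is therefore d⁸. A 4d d⁸ ion has a large crystal-field splitting; square planar leaves the high-energy d_{x²−y²} orbital empty and maximises CFSE. → square planar.
For [ZnCl4]^2-: Each chloride is −1; balancing the −2 overall charge requires Zn(II). Zn sits in group 12, so the d-electron count is 12 − 2 = 10. A d¹⁰ ion has no crystal-field stabilisation preference between square planar and tetrahedral, so four ligands adopt the sterically favoured tetrahedral geometry. → tetrahedral.

[ZnCl4]^2-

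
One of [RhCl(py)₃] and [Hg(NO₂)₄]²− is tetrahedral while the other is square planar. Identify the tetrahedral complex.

[Hg(NO₂)₄]²−

For [RhCl(py)₃]: Each chloride is −1; pyridine is neutral; balancing the 0 overall charge requires Rh(I). Group 9 minus oxidation state 1 gives a d⁸ configuration. A 4d d⁸ ion has a large crystal-field splitting; square planar leaves the high-energy d_{x²−y²} orbital empty and maximises CFSE. → square planar.
For [Hg(NO₂)₄]²−: Ligand charges: each nitro (N-bound nitrite) is −1. With an overall charge of −2 the mercury centre must be in the +2 oxidation state. Mercury is a group-12 element; Hg(II) is therefore d¹⁰. A d¹⁰ ion has no crystal-field stabilisation preference between square planar and tetrahedral, so four ligands adopt the sterically favoured tetrahedral geometry. → tetrahedral.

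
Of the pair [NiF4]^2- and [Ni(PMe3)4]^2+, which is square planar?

[Ni(PMe3)4]^2+

For [NiF4]^2-: Summing ligand charges against the −2 overall charge gives an oxidation state of +2 for nickel. Ni sits in group 10, so the d-electron count is 10 − 2 = 8. Fluoride is a weak-field ligand. With weak-field ligands the CFSE gain from square planar is small, so a 3d d⁸ ion takes the sterically preferred tetrahedral geometry. → tetrahedral.
For [Ni(PMe3)4]^2+: Ligand charges: trimethylphosphine is neutral. With an overall charge of +2 the nickel centre must be in the +2 oxidation state. Nickel is a group-10 element; Ni(II) is therefore d⁸. Trimethylphosphine is a strong-field ligand (high in the spectrochemical series). A 3d d⁸ ion with strong-field ligands gains enough CFSE to favour square planar over tetrahedral. → square planar.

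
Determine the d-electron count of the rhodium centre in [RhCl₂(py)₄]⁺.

d⁶

Ligand charges: each chloride is −1; pyridine is neutral. With an overall charge of +1 the rhodium centre must be in the +3 oxidation state.
Rhodium is a group-9 element; Rh(III) is therefore d⁶.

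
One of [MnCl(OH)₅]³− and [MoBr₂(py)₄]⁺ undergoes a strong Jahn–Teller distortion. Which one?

[MnCl(OH)₅]³−

[MnCl(OH)₅]³−: Summing ligand charges against the −3 overall charge gives an oxidation state of +3 for manganese. Group 7 minus oxidation state 3 gives a d⁴ configuration. Chloride and hydroxide are weak-field ligands for a first-row metal, so the complex is high-spin. The t₂g³e_g¹ (high-spin) configuration has an unevenly filled e_g set; the Jahn–Teller theorem predicts a tetragonal distortion (typically axial elongation) to lift the degeneracy.
[MoBr₂(py)₄]⁺: Ligand charges: each bromide is −1; pyridine is neutral. With an overall charge of +1 the molybdenum centre must be in the +3 oxidation state. Mo sits in group 6, so the d-electron count is 6 − 3 = 3. The d³ configuration leaves the e_g set evenly filled (or empty) — no strong Jahn–Teller driving force.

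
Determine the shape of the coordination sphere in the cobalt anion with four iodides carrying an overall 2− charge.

Ligand charges: each iodide is −1. With an overall charge of −2 the cobalt centre must be in the +2 oxidation state.
Co sits in group 9, so the d-electron count is 9 − 2 = 7.
With 4 monodentate ligands the coordination number is 4.
Iodide is a weak-field ligand.
For a high-spin 3d d⁷ ion with weak-field ligands the small Δₜ gives little square-planar CFSE advantage, so four ligands adopt the sterically favoured tetrahedral geometry.

tetrahedral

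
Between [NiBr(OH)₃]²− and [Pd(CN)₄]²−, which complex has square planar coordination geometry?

For [NiBr(OH)₃]²−: Summing ligand charges against the −2 overall charge gives an oxidation state of +2 for nickel. Nickel is a group-10 element; Ni(II) is therefore d⁸. Bromide and hydroxide are weak-field ligands. With weak-field ligands the CFSE gain from square planar is small, so a 3d d⁸ ion takes the sterically preferred tetrahedral geometry. → tetrahedral.
For [Pd(CN)₄]²−: Each cyanide is −1; balancing the −2 overall charge requires Pd(II). Palladium is a group-10 element; Pd(II) is therefore d⁸. A 4d d⁸ ion has a large crystal-field splitting; square planar leaves the high-energy d_{x²−y²} orbital empty and maximises CFSE. → square planar.

[Pd(CN)₄]²−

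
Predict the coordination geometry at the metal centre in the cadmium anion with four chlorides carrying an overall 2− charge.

Each chloride is −1; balancing the −2 overall charge requires Cd(II).
Cadmium is a group-12 element; Cd(II) is therefore d¹⁰.
Coordination number: 4.
A d¹⁰ ion has no crystal-field stabilisation preference between square planar and tetrahedral, so four ligands adopt the sterically favoured tetrahedral geometry.

tetrahedral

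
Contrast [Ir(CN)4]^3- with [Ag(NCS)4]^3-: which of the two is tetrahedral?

For [Ir(CN)4]^3-: Ligand charges: each cyanide is −1. With an overall charge of −3 the iridium centre must be in the +1 oxidation state. Ir sits in group 9, so the d-electron count is 9 − 1 = 8. A 5d d⁸ ion has a large crystal-field splitting; square planar leaves the high-energy d_{x²−y²} orbital empty and maximises CFSE. → square planar.
For [Ag(NCS)4]^3-: Ligand charges: each isothiocyanate is −1. With an overall charge of −3 the silver centre must be in the +1 oxidation state. Group 11 minus oxidation state 1 gives a d¹⁰ configuration. A d¹⁰ ion has no crystal-field stabilisation preference between square planar and tetrahedral, so four ligands adopt the sterically favoured tetrahedral geometry. → tetrahedral.

[Ag(NCS)4]^3-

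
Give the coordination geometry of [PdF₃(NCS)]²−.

square planar

Summing ligand charges against the −2 overall charge gives an oxidation state of +2 for palladium.
Group 10 minus oxidation state 2 gives a d⁸ configuration.
With 4 monodentate ligands the coordination number is 4.
A 4d d⁸ ion has a large crystal-field splitting; square planar leaves the high-energy d_{x²−y²} orbital empty and maximises CFSE.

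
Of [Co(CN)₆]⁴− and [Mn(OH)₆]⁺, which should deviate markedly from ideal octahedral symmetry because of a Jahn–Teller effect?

[Co(CN)₆]⁴−: Summing ligand charges against the −4 overall charge gives an oxidation state of +2 for cobalt. Group 9 minus oxidation state 2 gives a d⁷ configuration. Cyanide is a strong-field ligand (high in the spectrochemical series) for a first-row metal, so the complex is low-spin. The t₂g⁶e_g¹ (low-spin) configuration has an unevenly filled e_g set; the Jahn–Teller theorem predicts a tetragonal distortion (typically axial elongation) to lift the degeneracy.
[Mn(OH)₆]⁺: Ligand charges: each hydroxide is −1. With an overall charge of +1 the manganese centre must be in the +7 oxidation state. Group 7 minus oxidation state 7 gives a d⁰ configuration. The d⁰ configuration leaves the e_g set evenly filled (or empty) — no strong Jahn–Teller driving force.

[Co(CN)₆]⁴−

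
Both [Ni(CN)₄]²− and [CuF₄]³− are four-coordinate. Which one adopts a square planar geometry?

[Ni(CN)₄]²−

For [Ni(CN)₄]²−: Summing ligand charges against the −2 overall charge gives an oxidation state of +2 for nickel. Group 10 minus oxidation state 2 gives a d⁸ configuration. Cyanide is a strong-field ligand (high in the spectrochemical series). A 3d d⁸ ion with strong-field ligands gains enough CFSE to favour square planar over tetrahedral. → square planar.
For [CuF₄]³−: Summing ligand charges against the −3 overall charge gives an oxidation state of +1 for copper. Group 11 minus oxidation state 1 gives a d¹⁰ configuration. A d¹⁰ ion has no crystal-field stabilisation preference between square planar and tetrahedral, so four ligands adopt the sterically favoured tetrahedral geometry. → tetrahedral.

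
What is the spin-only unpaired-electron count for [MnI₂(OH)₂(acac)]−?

Each iodide is −1; each hydroxide is −1; each acetylacetonate is −1; balancing the −1 overall charge requires Mn(IV).
Group 7 minus oxidation state 4 gives a d³ configuration.
Counting donor atoms: 2×iodide (monodentate) → 2 donors; 2×hydroxide (monodentate) → 2 donors; 1×acetylacetonate (bidentate) → 2 donors. Coordination number = 6.
In an octahedral field the d³ configuration is t₂g³e_g⁰ (only one arrangement possible), giving 3 unpaired electrons.

3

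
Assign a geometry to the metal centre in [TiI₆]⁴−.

octahedral

Each iodide is −1; balancing the −4 overall charge requires Ti(II).
Ti sits in group 4, so the d-electron count is 4 − 2 = 2.
Coordination number: 6.
Six donors around a single metal centre give an octahedral coordination sphere.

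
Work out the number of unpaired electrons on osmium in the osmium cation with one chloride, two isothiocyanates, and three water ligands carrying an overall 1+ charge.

Each chloride is −1; each isothiocyanate is −1; water is neutral; balancing the +1 overall charge requires Os(IV).
Os sits in group 8, so the d-electron count is 8 − 4 = 4.
The spin state decides the count: a 5d ion has a large Δₒ and is invariably low-spin.
An octahedral low-spin d⁴ ion is t₂g⁴e_g⁰, giving 2 unpaired electrons.

2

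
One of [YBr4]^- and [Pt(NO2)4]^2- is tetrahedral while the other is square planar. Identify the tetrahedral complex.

For [YBr4]^-: Each bromide is −1; balancing the −1 overall charge requires Y(III). Group 3 minus oxidation state 3 gives a d⁰ configuration. A d⁰ ion has no crystal-field stabilisation preference between square planar and tetrahedral, so four ligands adopt the sterically favoured tetrahedral geometry. → tetrahedral.
For [Pt(NO2)4]^2-: Ligand charges: each nitro (N-bound nitrite) is −1. With an overall charge of −2 the platinum centre must be in the +2 oxidation state. Platinum is a group-10 element; Pt(II) is therefore d⁸. A 5d d⁸ ion has a large crystal-field splitting; square planar leaves the high-energy d_{x²−y²} orbital empty and maximises CFSE. → square planar.

[YBr4]^-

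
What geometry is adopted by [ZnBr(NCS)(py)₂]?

tetrahedral

Summing ligand charges against the 0 overall charge gives an oxidation state of +2 for zinc.
Group 12 minus oxidation state 2 gives a d¹⁰ configuration.
With 4 monodentate ligands the coordination number is 4.
A d¹⁰ ion has no crystal-field stabilisation preference between square planar and tetrahedral, so four ligands adopt the sterically favoured tetrahedral geometry.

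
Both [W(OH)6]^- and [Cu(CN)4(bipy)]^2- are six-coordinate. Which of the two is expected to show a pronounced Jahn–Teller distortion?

[Cu(CN)4(bipy)]^2-

[W(OH)6]^-: Ligand charges: each hydroxide is −1. With an overall charge of −1 the tungsten centre must be in the +5 oxidation state. Group 6 minus oxidation state 5 gives a d¹ configuration. The d¹ configuration leaves the e_g set evenly filled (or empty) — no strong Jahn–Teller driving force.
[Cu(CN)4(bipy)]^2-: Ligand charges: each cyanide is −1; 2,2′-bipyridine is neutral. With an overall charge of −2 the copper centre must be in the +2 oxidation state. Group 11 minus oxidation state 2 gives a d⁹ configuration. The t₂g⁶e_g³ configuration has an unevenly filled e_g set; the Jahn–Teller theorem predicts a tetragonal distortion (typically axial elongation) to lift the degeneracy.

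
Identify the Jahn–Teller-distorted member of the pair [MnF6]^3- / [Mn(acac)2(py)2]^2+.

[MnF6]^3-

[MnF6]^3-: Each fluoride is −1; balancing the −3 overall charge requires Mn(III). Manganese is a group-7 element; Mn(III) is therefore d⁴. Fluoride is a weak-field ligand for a first-row metal, so the complex is high-spin. The t₂g³e_g¹ (high-spin) configuration has an unevenly filled e_g set; the Jahn–Teller theorem predicts a tetragonal distortion (typically axial elongation) to lift the degeneracy.
[Mn(acac)2(py)2]^2+: Summing ligand charges against the +2 overall charge gives an oxidation state of +4 for manganese. Manganese is a group-7 element; Mn(IV) is therefore d³. The d³ configuration leaves the e_g set evenly filled (or empty) — no strong Jahn–Teller driving force.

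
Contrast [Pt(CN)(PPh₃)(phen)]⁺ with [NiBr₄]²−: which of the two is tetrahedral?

[NiBr₄]²−

For [Pt(CN)(PPh₃)(phen)]⁺: Each cyanide is −1; triphenylphosphine is neutral; 1,10-phenanthroline is neutral; balancing the +1 overall charge requires Pt(II). Pt sits in group 10, so the d-electron count is 10 − 2 = 8. A 5d d⁸ ion has a large crystal-field splitting; square planar leaves the high-energy d_{x²−y²} orbital empty and maximises CFSE. → square planar.
For [NiBr₄]²−: Summing ligand charges against the −2 overall charge gives an oxidation state of +2 for nickel. Group 10 minus oxidation state 2 gives a d⁸ configuration. Bromide is a weak-field ligand. With weak-field ligands the CFSE gain from square planar is small, so a 3d d⁸ ion takes the sterically preferred tetrahedral geometry. → tetrahedral.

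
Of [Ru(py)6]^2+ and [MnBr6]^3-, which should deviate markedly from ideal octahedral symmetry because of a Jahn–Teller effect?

[Ru(py)6]^2+: Summing ligand charges against the +2 overall charge gives an oxidation state of +2 for ruthenium. Ru sits in group 8, so the d-electron count is 8 − 2 = 6. A 4d ion has a large Δₒ and is invariably low-spin. The d⁶ configuration leaves the e_g set evenly filled (or empty) — no strong Jahn–Teller driving force.
[MnBr6]^3-: Each bromide is −1; balancing the −3 overall charge requires Mn(III). Group 7 minus oxidation state 3 gives a d⁴ configuration. Bromide is a weak-field ligand for a first-row metal, so the complex is high-spin. The t₂g³e_g¹ (high-spin) configuration has an unevenly filled e_g set; the Jahn–Teller theorem predicts a tetragonal distortion (typically axial elongation) to lift the degeneracy.

[MnBr6]^3-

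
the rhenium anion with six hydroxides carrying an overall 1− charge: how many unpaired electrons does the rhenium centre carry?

Each hydroxide is −1; balancing the −1 overall charge requires Re(V).
Re sits in group 7, so the d-electron count is 7 − 5 = 2.
In an octahedral field the d² configuration is t₂g²e_g⁰ (only one arrangement possible), giving 2 unpaired electrons.

2 unpaired electrons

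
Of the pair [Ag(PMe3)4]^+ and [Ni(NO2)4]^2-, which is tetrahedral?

For [Ag(PMe3)4]^+: Summing ligand charges against the +1 overall charge gives an oxidation state of +1 for silver. Silver is a group-11 element; Ag(I) is therefore d¹⁰. A d¹⁰ ion has no crystal-field stabilisation preference between square planar and tetrahedral, so four ligands adopt the sterically favoured tetrahedral geometry. → tetrahedral.
For [Ni(NO2)4]^2-: Each nitro (N-bound nitrite) is −1; balancing the −2 overall charge requires Ni(II). Ni sits in group 10, so the d-electron count is 10 − 2 = 8. Nitro (N-bound nitrite) is a strong-field ligand (high in the spectrochemical series). A 3d d⁸ ion with strong-field ligands gains enough CFSE to favour square planar over tetrahedral. → square planar.

[Ag(PMe3)4]^+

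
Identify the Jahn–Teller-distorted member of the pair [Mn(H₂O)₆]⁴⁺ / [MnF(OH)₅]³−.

[MnF(OH)₅]³−

[Mn(H₂O)₆]⁴⁺: Summing ligand charges against the +4 overall charge gives an oxidation state of +4 for manganese. Manganese is a group-7 element; Mn(IV) is therefore d³. The d³ configuration leaves the e_g set evenly filled (or empty) — no strong Jahn–Teller driving force.
[MnF(OH)₅]³−: Each fluoride is −1; each hydroxide is −1; balancing the −3 overall charge requires Mn(III). Mn sits in group 7, so the d-electron count is 7 − 3 = 4. Fluoride and hydroxide are weak-field ligands for a first-row metal, so the complex is high-spin. The t₂g³e_g¹ (high-spin) configuration has an unevenly filled e_g set; the Jahn–Teller theorem predicts a tetragonal distortion (typically axial elongation) to lift the degeneracy.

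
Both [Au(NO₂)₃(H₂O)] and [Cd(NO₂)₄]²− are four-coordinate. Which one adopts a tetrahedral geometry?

[Cd(NO₂)₄]²−

For [Au(NO₂)₃(H₂O)]: Each nitro (N-bound nitrite) is −1; water is neutral; balancing the 0 overall charge requires Au(III). Au sits in group 11, so the d-electron count is 11 − 3 = 8. A 5d d⁸ ion has a large crystal-field splitting; square planar leaves the high-energy d_{x²−y²} orbital empty and maximises CFSE. → square planar.
For [Cd(NO₂)₄]²−: Ligand charges: each nitro (N-bound nitrite) is −1. With an overall charge of −2 the cadmium centre must be in the +2 oxidation state. Group 12 minus oxidation state 2 gives a d¹⁰ configuration. A d¹⁰ ion has no crystal-field stabilisation preference between square planar and tetrahedral, so four ligands adopt the sterically favoured tetrahedral geometry. → tetrahedral.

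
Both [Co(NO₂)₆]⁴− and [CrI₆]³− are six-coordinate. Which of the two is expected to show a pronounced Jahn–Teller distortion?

[Co(NO₂)₆]⁴−

[Co(NO₂)₆]⁴−: Ligand charges: each nitro (N-bound nitrite) is −1. With an overall charge of −4 the cobalt centre must be in the +2 oxidation state. Co sits in group 9, so the d-electron count is 9 − 2 = 7. Nitro (N-bound nitrite) is a strong-field ligand (high in the spectrochemical series) for a first-row metal, so the complex is low-spin. The t₂g⁶e_g¹ (low-spin) configuration has an unevenly filled e_g set; the Jahn–Teller theorem predicts a tetragonal distortion (typically axial elongation) to lift the degeneracy.
[CrI₆]³−: Ligand charges: each iodide is −1. With an overall charge of −3 the chromium centre must be in the +3 oxidation state. Group 6 minus oxidation state 3 gives a d³ configuration. The d³ configuration leaves the e_g set evenly filled (or empty) — no strong Jahn–Teller driving force.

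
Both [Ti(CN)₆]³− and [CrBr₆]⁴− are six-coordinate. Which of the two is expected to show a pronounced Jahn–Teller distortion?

[Ti(CN)₆]³−: Ligand charges: each cyanide is −1. With an overall charge of −3 the titanium centre must be in the +3 oxidation state. Titanium is a group-4 element; Ti(III) is therefore d¹. The d¹ configuration leaves the e_g set evenly filled (or empty) — no strong Jahn–Teller driving force.
[CrBr₆]⁴−: Summing ligand charges against the −4 overall charge gives an oxidation state of +2 for chromium. Cr sits in group 6, so the d-electron count is 6 − 2 = 4. Bromide is a weak-field ligand for a first-row metal, so the complex is high-spin. The t₂g³e_g¹ (high-spin) configuration has an unevenly filled e_g set; the Jahn–Teller theorem predicts a tetragonal distortion (typically axial elongation) to lift the degeneracy.

[CrBr₆]⁴−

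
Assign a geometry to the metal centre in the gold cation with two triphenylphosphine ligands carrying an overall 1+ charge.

Triphenylphosphine is neutral; balancing the +1 overall charge requires Au(I).
Group 11 minus oxidation state 1 gives a d¹⁰ configuration.
With 2 monodentate ligands the coordination number is 2.
A d¹⁰ ion with only two ligands adopts a linear arrangement (sp hybridisation; no CFSE preference).

linear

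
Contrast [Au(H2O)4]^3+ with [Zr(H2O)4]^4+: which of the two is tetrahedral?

For [Au(H2O)4]^3+: Summing ligand charges against the +3 overall charge gives an oxidation state of +3 for gold. Gold is a group-11 element; Au(III) is therefore d⁸. A 5d d⁸ ion has a large crystal-field splitting; square planar leaves the high-energy d_{x²−y²} orbital empty and maximises CFSE. → square planar.
For [Zr(H2O)4]^4+: Water is neutral; balancing the +4 overall charge requires Zr(IV). Zr sits in group 4, so the d-electron count is 4 − 4 = 0. A d⁰ ion has no crystal-field stabilisation preference between square planar and tetrahedral, so four ligands adopt the sterically favoured tetrahedral geometry. → tetrahedral.

[Zr(H2O)4]^4+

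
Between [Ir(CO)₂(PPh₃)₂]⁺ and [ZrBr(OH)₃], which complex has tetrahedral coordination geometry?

[ZrBr(OH)₃]

For [Ir(CO)₂(PPh₃)₂]⁺: Ligand charges: carbonyl is neutral; triphenylphosphine is neutral. With an overall charge of +1 the iridium centre must be in the +1 oxidation state. Group 9 minus oxidation state 1 gives a d⁸ configuration. A 5d d⁸ ion has a large crystal-field splitting; square planar leaves the high-energy d_{x²−y²} orbital empty and maximises CFSE. → square planar.
For [ZrBr(OH)₃]: Each bromide is −1; each hydroxide is −1; balancing the 0 overall charge requires Zr(IV). Group 4 minus oxidation state 4 gives a d⁰ configuration. A d⁰ ion has no crystal-field stabilisation preference between square planar and tetrahedral, so four ligands adopt the sterically favoured tetrahedral geometry. → tetrahedral.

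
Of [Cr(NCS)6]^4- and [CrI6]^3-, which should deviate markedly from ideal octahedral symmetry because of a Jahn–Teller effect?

[Cr(NCS)6]^4-: Summing ligand charges against the −4 overall charge gives an oxidation state of +2 for chromium. Cr sits in group 6, so the d-electron count is 6 − 2 = 4. Isothiocyanate is a weak-field ligand for a first-row metal, so the complex is high-spin. The t₂g³e_g¹ (high-spin) configuration has an unevenly filled e_g set; the Jahn–Teller theorem predicts a tetragonal distortion (typically axial elongation) to lift the degeneracy.
[CrI6]^3-: Ligand charges: each iodide is −1. With an overall charge of −3 the chromium centre must be in the +3 oxidation state. Group 6 minus oxidation state 3 gives a d³ configuration. The d³ configuration leaves the e_g set evenly filled (or empty) — no strong Jahn–Teller driving force.

[Cr(NCS)6]^4-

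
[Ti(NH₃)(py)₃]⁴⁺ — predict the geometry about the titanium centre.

tetrahedral

Ammonia is neutral; pyridine is neutral; balancing the +4 overall charge requires Ti(IV).
Group 4 minus oxidation state 4 gives a d⁰ configuration.
Coordination number: 4.
A d⁰ ion has no crystal-field stabilisation preference between square planar and tetrahedral, so four ligands adopt the sterically favoured tetrahedral geometry.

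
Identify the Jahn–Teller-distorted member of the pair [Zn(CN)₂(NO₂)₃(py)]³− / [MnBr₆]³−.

[Zn(CN)₂(NO₂)₃(py)]³−: Ligand charges: each cyanide is −1; each nitro (N-bound nitrite) is −1; pyridine is neutral. With an overall charge of −3 the zinc centre must be in the +2 oxidation state. Zn sits in group 12, so the d-electron count is 12 − 2 = 10. The d¹⁰ configuration leaves the e_g set evenly filled (or empty) — no strong Jahn–Teller driving force.
[MnBr₆]³−: Ligand charges: each bromide is −1. With an overall charge of −3 the manganese centre must be in the +3 oxidation state. Mn sits in group 7, so the d-electron count is 7 − 3 = 4. Bromide is a weak-field ligand for a first-row metal, so the complex is high-spin. The t₂g³e_g¹ (high-spin) configuration has an unevenly filled e_g set; the Jahn–Teller theorem predicts a tetragonal distortion (typically axial elongation) to lift the degeneracy.

[MnBr₆]³−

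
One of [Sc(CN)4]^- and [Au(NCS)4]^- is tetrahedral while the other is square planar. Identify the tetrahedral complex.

[Sc(CN)4]^-

For [Sc(CN)4]^-: Each cyanide is −1; balancing the −1 overall charge requires Sc(III). Sc sits in group 3, so the d-electron count is 3 − 3 = 0. A d⁰ ion has no crystal-field stabilisation preference between square planar and tetrahedral, so four ligands adopt the sterically favoured tetrahedral geometry. → tetrahedral.
For [Au(NCS)4]^-: Each isothiocyanate is −1; balancing the −1 overall charge requires Au(III). Group 11 minus oxidation state 3 gives a d⁸ configuration. A 5d d⁸ ion has a large crystal-field splitting; square planar leaves the high-energy d_{x²−y²} orbital empty and maximises CFSE. → square planar.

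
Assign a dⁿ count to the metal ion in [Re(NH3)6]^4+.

d3

Ammonia is neutral; balancing the +4 overall charge requires Re(IV).
Re sits in group 7, so the d-electron count is 7 − 4 = 3.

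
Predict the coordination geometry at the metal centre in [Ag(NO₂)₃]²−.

Ligand charges: each nitro (N-bound nitrite) is −1. With an overall charge of −2 the silver centre must be in the +1 oxidation state.
Group 11 minus oxidation state 1 gives a d¹⁰ configuration.
Coordination number: 3.
Three ligands around a d¹⁰ centre minimise repulsion in a trigonal-planar arrangement.

trigonal planar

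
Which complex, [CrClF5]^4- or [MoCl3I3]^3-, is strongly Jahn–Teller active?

[CrClF5]^4-

[CrClF5]^4-: Ligand charges: each chloride is −1; each fluoride is −1. With an overall charge of −4 the chromium centre must be in the +2 oxidation state. Cr sits in group 6, so the d-electron count is 6 − 2 = 4. Chloride and fluoride are weak-field ligands for a first-row metal, so the complex is high-spin. The t₂g³e_g¹ (high-spin) configuration has an unevenly filled e_g set; the Jahn–Teller theorem predicts a tetragonal distortion (typically axial elongation) to lift the degeneracy.
[MoCl3I3]^3-: Summing ligand charges against the −3 overall charge gives an oxidation state of +3 for molybdenum. Molybdenum is a group-6 element; Mo(III) is therefore d³. The d³ configuration leaves the e_g set evenly filled (or empty) — no strong Jahn–Teller driving force.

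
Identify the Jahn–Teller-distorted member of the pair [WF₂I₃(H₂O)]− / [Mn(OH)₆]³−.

[Mn(OH)₆]³−

[WF₂I₃(H₂O)]−: Ligand charges: each fluoride is −1; each iodide is −1; water is neutral. With an overall charge of −1 the tungsten centre must be in the +4 oxidation state. W sits in group 6, so the d-electron count is 6 − 4 = 2. The d² configuration leaves the e_g set evenly filled (or empty) — no strong Jahn–Teller driving force.
[Mn(OH)₆]³−: Ligand charges: each hydroxide is −1. With an overall charge of −3 the manganese centre must be in the +3 oxidation state. Mn sits in group 7, so the d-electron count is 7 − 3 = 4. Hydroxide is a weak-field ligand for a first-row metal, so the complex is high-spin. The t₂g³e_g¹ (high-spin) configuration has an unevenly filled e_g set; the Jahn–Teller theorem predicts a tetragonal distortion (typically axial elongation) to lift the degeneracy.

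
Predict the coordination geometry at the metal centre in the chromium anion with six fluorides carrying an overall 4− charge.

octahedral

Summing ligand charges against the −4 overall charge gives an oxidation state of +2 for chromium.
Cr sits in group 6, so the d-electron count is 6 − 2 = 4.
With 6 monodentate ligands the coordination number is 6.
Six donors around a single metal centre give an octahedral coordination sphere.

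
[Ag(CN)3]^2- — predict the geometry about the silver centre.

trigonal planar

Ligand charges: each cyanide is −1. With an overall charge of −2 the silver centre must be in the +1 oxidation state.
Group 11 minus oxidation state 1 gives a d¹⁰ configuration.
With 3 monodentate ligands the coordination number is 3.
Three ligands around a d¹⁰ centre minimise repulsion in a trigonal-planar arrangement.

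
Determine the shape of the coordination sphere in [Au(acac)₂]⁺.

Each acetylacetonate is −1; balancing the +1 overall charge requires Au(III).
Gold is a group-11 element; Au(III) is therefore d⁸.
Counting donor atoms: 2×acetylacetonate (bidentate) → 4 donors. Coordination number = 4.
A 5d d⁸ ion has a large crystal-field splitting; square planar leaves the high-energy d_{x²−y²} orbital empty and maximises CFSE.

square planar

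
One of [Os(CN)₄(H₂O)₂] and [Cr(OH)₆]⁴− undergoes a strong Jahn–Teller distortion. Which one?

[Cr(OH)₆]⁴−

[Os(CN)₄(H₂O)₂]: Summing ligand charges against the 0 overall charge gives an oxidation state of +4 for osmium. Osmium is a group-8 element; Os(IV) is therefore d⁴. A 5d ion has a large Δₒ and is invariably low-spin. The d⁴ configuration leaves the e_g set evenly filled (or empty) — no strong Jahn–Teller driving force.
[Cr(OH)₆]⁴−: Each hydroxide is −1; balancing the −4 overall charge requires Cr(II). Cr sits in group 6, so the d-electron count is 6 − 2 = 4. Hydroxide is a weak-field ligand for a first-row metal, so the complex is high-spin. The t₂g³e_g¹ (high-spin) configuration has an unevenly filled e_g set; the Jahn–Teller theorem predicts a tetragonal distortion (typically axial elongation) to lift the degeneracy.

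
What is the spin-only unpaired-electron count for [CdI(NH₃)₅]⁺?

0

Summing ligand charges against the +1 overall charge gives an oxidation state of +2 for cadmium.
Cadmium is a group-12 element; Cd(II) is therefore d¹⁰.
In an octahedral field the d¹⁰ configuration is t₂g⁶e_g⁴, giving 0 unpaired electrons.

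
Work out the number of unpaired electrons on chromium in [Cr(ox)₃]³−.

Each oxalate is −2; balancing the −3 overall charge requires Cr(III).
Cr sits in group 6, so the d-electron count is 6 − 3 = 3.
Counting donor atoms: 3×oxalate (bidentate) → 6 donors. Coordination number = 6.
In an octahedral field the d³ configuration is t₂g³e_g⁰ (only one arrangement possible), giving 3 unpaired electrons.

3 unpaired electrons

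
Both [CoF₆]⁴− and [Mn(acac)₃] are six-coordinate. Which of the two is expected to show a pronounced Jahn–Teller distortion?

[CoF₆]⁴−: Summing ligand charges against the −4 overall charge gives an oxidation state of +2 for cobalt. Cobalt is a group-9 element; Co(II) is therefore d⁷. Fluoride is a weak-field ligand for a first-row metal, so the complex is high-spin. The d⁷ configuration leaves the e_g set evenly filled (or empty) — no strong Jahn–Teller driving force.
[Mn(acac)₃]: Summing ligand charges against the 0 overall charge gives an oxidation state of +3 for manganese. Mn sits in group 7, so the d-electron count is 7 − 3 = 4. Acetylacetonate is a weak-field ligand for a first-row metal, so the complex is high-spin. The t₂g³e_g¹ (high-spin) configuration has an unevenly filled e_g set; the Jahn–Teller theorem predicts a tetragonal distortion (typically axial elongation) to lift the degeneracy.

[Mn(acac)₃]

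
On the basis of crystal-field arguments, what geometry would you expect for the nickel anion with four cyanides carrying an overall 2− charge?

Each cyanide is −1; balancing the −2 overall charge requires Ni(II).
Ni sits in group 10, so the d-electron count is 10 − 2 = 8.
Coordination number: 4.
Cyanide is a strong-field ligand (high in the spectrochemical series).
A 3d d⁸ ion with strong-field ligands gains enough CFSE to favour square planar over tetrahedral.

square planar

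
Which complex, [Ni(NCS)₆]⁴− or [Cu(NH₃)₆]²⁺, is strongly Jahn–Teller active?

[Ni(NCS)₆]⁴−: Summing ligand charges against the −4 overall charge gives an oxidation state of +2 for nickel. Nickel is a group-10 element; Ni(II) is therefore d⁸. The d⁸ configuration leaves the e_g set evenly filled (or empty) — no strong Jahn–Teller driving force.
[Cu(NH₃)₆]²⁺: Ligand charges: ammonia is neutral. With an overall charge of +2 the copper centre must be in the +2 oxidation state. Cu sits in group 11, so the d-electron count is 11 − 2 = 9. The t₂g⁶e_g³ configuration has an unevenly filled e_g set; the Jahn–Teller theorem predicts a tetragonal distortion (typically axial elongation) to lift the degeneracy.

[Cu(NH₃)₆]²⁺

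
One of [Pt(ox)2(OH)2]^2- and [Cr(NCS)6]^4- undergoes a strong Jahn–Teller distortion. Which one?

[Pt(ox)2(OH)2]^2-: Summing ligand charges against the −2 overall charge gives an oxidation state of +4 for platinum. Platinum is a group-10 element; Pt(IV) is therefore d⁶. A 5d ion has a large Δₒ and is invariably low-spin. The d⁶ configuration leaves the e_g set evenly filled (or empty) — no strong Jahn–Teller driving force.
[Cr(NCS)6]^4-: Summing ligand charges against the −4 overall charge gives an oxidation state of +2 for chromium. Group 6 minus oxidation state 2 gives a d⁴ configuration. Isothiocyanate is a weak-field ligand for a first-row metal, so the complex is high-spin. The t₂g³e_g¹ (high-spin) configuration has an unevenly filled e_g set; the Jahn–Teller theorem predicts a tetragonal distortion (typically axial elongation) to lift the degeneracy.

[Cr(NCS)6]^4-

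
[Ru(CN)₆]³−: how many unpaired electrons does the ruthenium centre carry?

Ligand charges: each cyanide is −1. With an overall charge of −3 the ruthenium centre must be in the +3 oxidation state.
Ru sits in group 8, so the d-electron count is 8 − 3 = 5.
The spin state decides the count: a 4d ion has a large Δₒ and is invariably low-spin.
An octahedral low-spin d⁵ ion is t₂g⁵e_g⁰, giving 1 unpaired electron.

1 unpaired electron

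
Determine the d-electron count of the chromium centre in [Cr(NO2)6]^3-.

Each nitro (N-bound nitrite) is −1; balancing the −3 overall charge requires Cr(III).
Chromium is a group-6 element; Cr(III) is therefore d³.

d3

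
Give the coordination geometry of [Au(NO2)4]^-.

Ligand charges: each nitro (N-bound nitrite) is −1. With an overall charge of −1 the gold centre must be in the +3 oxidation state.
Group 11 minus oxidation state 3 gives a d⁸ configuration.
With 4 monodentate ligands the coordination number is 4.
A 5d d⁸ ion has a large crystal-field splitting; square planar leaves the high-energy d_{x²−y²} orbital empty and maximises CFSE.

square planar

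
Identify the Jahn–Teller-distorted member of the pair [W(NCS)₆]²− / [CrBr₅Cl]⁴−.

[CrBr₅Cl]⁴−

[W(NCS)₆]²−: Summing ligand charges against the −2 overall charge gives an oxidation state of +4 for tungsten. W sits in group 6, so the d-electron count is 6 − 4 = 2. The d² configuration leaves the e_g set evenly filled (or empty) — no strong Jahn–Teller driving force.
[CrBr₅Cl]⁴−: Summing ligand charges against the −4 overall charge gives an oxidation state of +2 for chromium. Group 6 minus oxidation state 2 gives a d⁴ configuration. Bromide and chloride are weak-field ligands for a first-row metal, so the complex is high-spin. The t₂g³e_g¹ (high-spin) configuration has an unevenly filled e_g set; the Jahn–Teller theorem predicts a tetragonal distortion (typically axial elongation) to lift the degeneracy.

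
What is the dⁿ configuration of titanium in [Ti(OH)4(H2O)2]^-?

d¹

Summing ligand charges against the −1 overall charge gives an oxidation state of +3 for titanium.
Ti sits in group 4, so the d-electron count is 4 − 3 = 1.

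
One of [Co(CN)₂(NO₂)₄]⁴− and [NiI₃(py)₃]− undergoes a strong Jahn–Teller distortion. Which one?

[Co(CN)₂(NO₂)₄]⁴−

[Co(CN)₂(NO₂)₄]⁴−: Summing ligand charges against the −4 overall charge gives an oxidation state of +2 for cobalt. Cobalt is a group-9 element; Co(II) is therefore d⁷. Cyanide and nitro (N-bound nitrite) are strong-field ligands (high in the spectrochemical series) for a first-row metal, so the complex is low-spin. The t₂g⁶e_g¹ (low-spin) configuration has an unevenly filled e_g set; the Jahn–Teller theorem predicts a tetragonal distortion (typically axial elongation) to lift the degeneracy.
[NiI₃(py)₃]−: Summing ligand charges against the −1 overall charge gives an oxidation state of +2 for nickel. Ni sits in group 10, so the d-electron count is 10 − 2 = 8. The d⁸ configuration leaves the e_g set evenly filled (or empty) — no strong Jahn–Teller driving force.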